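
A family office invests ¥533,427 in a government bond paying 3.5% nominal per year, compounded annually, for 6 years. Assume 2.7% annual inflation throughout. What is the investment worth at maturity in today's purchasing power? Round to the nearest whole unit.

¥558,849

Nominal value at maturity: ¥533,427 × (1 + 3.5%)^6 ≈ ¥655,718.
Price-level factor over 6 years: (1 + 2.7%)^6 ≈ 1.1733367181.
The maturity value deflated by that factor is the answer in today's purchasing power.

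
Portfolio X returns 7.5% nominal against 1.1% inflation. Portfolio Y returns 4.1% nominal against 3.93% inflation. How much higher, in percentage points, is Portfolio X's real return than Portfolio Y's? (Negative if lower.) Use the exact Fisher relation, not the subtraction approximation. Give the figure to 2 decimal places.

Portfolio X real return: 1.075/1.011 − 1 = 6.330%.
Portfolio Y real return: 1.041/1.0393 − 1 = 0.164%.
Difference: 6.330 − 0.164 = 6.166 pp.

6.17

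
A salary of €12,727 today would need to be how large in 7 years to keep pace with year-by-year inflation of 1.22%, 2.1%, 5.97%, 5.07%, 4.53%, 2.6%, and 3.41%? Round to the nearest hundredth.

Cumulative price-level factor: 1.0122 × 1.021 × 1.0597 × 1.0507 × 1.0453 × 1.026 × 1.0341 ≈ 1.2761584220.
Multiplying €12,727 by the price-level factor gives the future nominal sum.

€16,241.67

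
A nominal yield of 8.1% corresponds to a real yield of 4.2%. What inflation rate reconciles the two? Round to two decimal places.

From (1+r_nom) = (1+r_real)(1+π), we get 1+π = (1 + 8.1%)/(1 + 4.2%) = 1.081/1.042 ≈ 1.03743.
So π ≈ 3.7428%.

3.74%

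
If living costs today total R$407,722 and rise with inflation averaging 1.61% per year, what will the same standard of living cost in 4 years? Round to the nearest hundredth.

Cumulative price-level factor: (1+1.61%)^4 ≈ 1.0659720203.
Multiplying R$407,722 by the price-level factor gives the future nominal sum.

R$434,620.24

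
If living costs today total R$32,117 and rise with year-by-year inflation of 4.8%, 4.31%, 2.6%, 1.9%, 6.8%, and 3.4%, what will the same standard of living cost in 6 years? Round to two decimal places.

R$40,535.50

Cumulative price-level factor: 1.048 × 1.0431 × 1.026 × 1.019 × 1.068 × 1.034 ≈ 1.2621197545.
Multiplying R$32,117 by the price-level factor gives the future nominal sum.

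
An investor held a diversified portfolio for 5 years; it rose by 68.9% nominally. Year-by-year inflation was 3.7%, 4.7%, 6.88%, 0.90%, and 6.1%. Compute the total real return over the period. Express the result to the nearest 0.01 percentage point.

35.96%

Cumulative inflation factor: 1.037 × 1.047 × 1.0688 × 1.0090 × 1.061 ≈ 1.24231.
Nominal growth factor: 1.68900. Real growth factor = 1.68900 / 1.24231 ≈ 1.35957.
Total real return ≈ 35.9569%.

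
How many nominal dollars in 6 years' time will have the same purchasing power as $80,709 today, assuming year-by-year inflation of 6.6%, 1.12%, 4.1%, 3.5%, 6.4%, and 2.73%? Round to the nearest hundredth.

$102,458.08

Cumulative price-level factor: 1.066 × 1.0112 × 1.041 × 1.035 × 1.064 × 1.0273 ≈ 1.2694753167.
Multiplying $80,709 by the price-level factor gives the future nominal sum.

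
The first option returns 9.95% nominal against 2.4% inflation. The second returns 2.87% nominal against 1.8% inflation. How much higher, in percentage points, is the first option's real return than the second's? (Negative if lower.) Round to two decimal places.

The first option real return: 1.0995/1.024 − 1 = 7.373%.
The second real return: 1.0287/1.018 − 1 = 1.051%.
Difference: 7.373 − 1.051 = 6.322 pp.

6.32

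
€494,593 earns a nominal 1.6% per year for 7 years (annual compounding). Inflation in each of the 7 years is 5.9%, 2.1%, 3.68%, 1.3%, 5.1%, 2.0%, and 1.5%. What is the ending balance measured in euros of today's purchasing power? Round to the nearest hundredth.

€447,310.26

Nominal value at maturity: €494,593 × (1 + 1.6%)^7 ≈ €552,718.40.
Price-level factor over 7 years: 1.059 × 1.021 × 1.0368 × 1.013 × 1.051 × 1.020 × 1.015 ≈ 1.2356488409.
The maturity value deflated by that factor is the answer in today's purchasing power.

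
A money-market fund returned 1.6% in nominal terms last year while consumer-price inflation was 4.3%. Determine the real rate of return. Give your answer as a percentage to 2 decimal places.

-2.59%

Real return via the Fisher equation: (1 + 1.6%)/(1 + 4.3%) − 1 = 1.016/1.043 − 1 ≈ -0.02589.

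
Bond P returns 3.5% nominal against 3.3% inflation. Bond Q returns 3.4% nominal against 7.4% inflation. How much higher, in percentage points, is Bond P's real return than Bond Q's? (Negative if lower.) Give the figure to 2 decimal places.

3.92

Bond P real return: 1.035/1.033 − 1 = 0.194%.
Bond Q real return: 1.034/1.074 − 1 = -3.724%.
Difference: 0.194 − (-3.724) = 3.918 pp.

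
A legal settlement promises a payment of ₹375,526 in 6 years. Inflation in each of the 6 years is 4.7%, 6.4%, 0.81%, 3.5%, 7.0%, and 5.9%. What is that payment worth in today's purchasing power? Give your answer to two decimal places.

Price-level factor over 6 years: 1.047 × 1.064 × 1.0081 × 1.035 × 1.070 × 1.059 ≈ 1.3170795662.
Purchasing power today: ₹375,526 divided by that factor.

₹285,120.21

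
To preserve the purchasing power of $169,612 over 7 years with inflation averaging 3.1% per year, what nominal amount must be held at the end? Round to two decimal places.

$210,023.18

Cumulative price-level factor: (1+3.1%)^7 ≈ 1.2382566157.
The nominal amount required is $169,612 scaled up by that factor.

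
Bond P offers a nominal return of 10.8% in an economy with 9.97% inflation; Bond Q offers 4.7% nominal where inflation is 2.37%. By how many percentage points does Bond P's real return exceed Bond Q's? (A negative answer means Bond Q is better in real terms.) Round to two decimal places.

Bond P real return: 1.108/1.0997 − 1 = 0.755%.
Bond Q real return: 1.047/1.0237 − 1 = 2.276%.
Difference: 0.755 − 2.276 = -1.521 pp.

-1.52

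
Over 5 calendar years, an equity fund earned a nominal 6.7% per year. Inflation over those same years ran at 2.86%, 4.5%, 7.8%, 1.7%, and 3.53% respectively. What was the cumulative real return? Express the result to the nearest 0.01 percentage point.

Cumulative inflation factor: 1.0286 × 1.045 × 1.078 × 1.017 × 1.0353 ≈ 1.22003.
Nominal growth factor: 1.38300. Real growth factor = 1.38300 / 1.22003 ≈ 1.13358.
Total real return ≈ 13.3583%.

13.36%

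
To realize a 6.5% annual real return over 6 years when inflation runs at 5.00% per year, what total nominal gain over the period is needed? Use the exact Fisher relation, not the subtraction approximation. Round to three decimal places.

Required annual nominal rate: (1+6.5%)(1+5.00%) − 1 = 11.825%.
Cumulative over 6 years: (1 + 0.11825)^6 − 1 ≈ 0.95539.

95.539%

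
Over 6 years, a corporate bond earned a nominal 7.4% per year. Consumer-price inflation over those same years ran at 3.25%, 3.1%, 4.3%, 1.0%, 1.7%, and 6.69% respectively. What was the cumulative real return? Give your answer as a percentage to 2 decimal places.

Cumulative inflation factor: 1.0325 × 1.031 × 1.043 × 1.010 × 1.017 × 1.0669 ≈ 1.21674.
Nominal growth factor: 1.53471. Real growth factor = 1.53471 / 1.21674 ≈ 1.26132.
Total real return ≈ 26.1324%.

26.13%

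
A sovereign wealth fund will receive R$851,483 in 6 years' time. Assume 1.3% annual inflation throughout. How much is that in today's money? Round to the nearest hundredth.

Price-level factor over 6 years: (1 + 1.3%)^6 ≈ 1.0805793706.
Purchasing power today: R$851,483 divided by that factor.

R$787,987.47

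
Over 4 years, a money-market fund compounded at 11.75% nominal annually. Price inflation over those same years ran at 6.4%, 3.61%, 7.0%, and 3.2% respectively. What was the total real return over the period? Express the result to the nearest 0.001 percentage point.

Cumulative inflation factor: 1.064 × 1.0361 × 1.070 × 1.032 ≈ 1.21733.
Nominal growth factor: 1.55952. Real growth factor = 1.55952 / 1.21733 ≈ 1.28110.
Total real return ≈ 28.1101%.

28.110%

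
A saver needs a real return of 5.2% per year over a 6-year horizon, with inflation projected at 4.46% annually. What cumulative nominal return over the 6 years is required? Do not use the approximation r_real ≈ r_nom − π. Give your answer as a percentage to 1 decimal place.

76.1%

Required annual nominal rate: (1+5.2%)(1+4.46%) − 1 = 9.89192%.
Cumulative over 6 years: (1 + 0.0989192)^6 − 1 ≈ 0.76114.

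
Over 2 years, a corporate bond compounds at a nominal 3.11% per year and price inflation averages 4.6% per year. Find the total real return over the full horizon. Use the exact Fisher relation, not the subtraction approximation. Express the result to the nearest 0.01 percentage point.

The annual real rate is (1+3.11%)/(1+4.6%) − 1 = -1.4245%.
Compounded over 2 years: (1 + -0.014245)^2 − 1 ≈ -0.02829.

-2.83%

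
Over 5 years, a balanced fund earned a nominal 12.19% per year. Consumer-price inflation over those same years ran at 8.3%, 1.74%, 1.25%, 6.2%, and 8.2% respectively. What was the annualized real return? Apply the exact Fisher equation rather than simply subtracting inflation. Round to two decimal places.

Cumulative inflation factor: 1.083 × 1.0174 × 1.0125 × 1.062 × 1.082 ≈ 1.28194.
Nominal growth factor: 1.77734. Real growth factor = 1.77734 / 1.28194 ≈ 1.38645.
Annualized: 1.38645^(1/5) − 1 ≈ 0.06753.

6.75%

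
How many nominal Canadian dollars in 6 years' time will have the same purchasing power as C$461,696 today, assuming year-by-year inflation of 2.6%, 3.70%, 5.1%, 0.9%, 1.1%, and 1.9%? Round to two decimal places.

C$536,662.75

Cumulative price-level factor: 1.026 × 1.0370 × 1.051 × 1.009 × 1.011 × 1.019 ≈ 1.1623725331.
The nominal amount required is C$461,696 scaled up by that factor.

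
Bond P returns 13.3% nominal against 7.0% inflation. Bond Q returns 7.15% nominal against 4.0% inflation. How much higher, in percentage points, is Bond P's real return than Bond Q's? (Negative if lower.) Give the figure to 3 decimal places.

Bond P real return: 1.133/1.070 − 1 = 5.8879%.
Bond Q real return: 1.0715/1.040 − 1 = 3.0288%.
Difference: 5.8879 − 3.0288 = 2.8591 pp.

2.859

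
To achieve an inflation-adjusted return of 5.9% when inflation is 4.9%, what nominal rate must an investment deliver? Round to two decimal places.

11.09%

By the Fisher equation, 1 + r_nom = (1 + 5.9%)(1 + 4.9%) = 1.059 × 1.049 = 1.110891.
So r_nom = 11.0891%.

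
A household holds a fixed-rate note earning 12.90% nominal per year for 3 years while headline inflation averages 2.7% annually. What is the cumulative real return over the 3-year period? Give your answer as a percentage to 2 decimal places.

32.85%

The annual real rate is (1+12.90%)/(1+2.7%) − 1 = 9.9318%.
Compounded over 3 years: (1 + 0.099318)^3 − 1 ≈ 0.32853.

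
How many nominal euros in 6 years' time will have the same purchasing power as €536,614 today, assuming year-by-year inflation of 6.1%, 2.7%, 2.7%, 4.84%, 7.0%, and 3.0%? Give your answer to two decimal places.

€693,851.11

Cumulative price-level factor: 1.061 × 1.027 × 1.027 × 1.0484 × 1.070 × 1.030 ≈ 1.2930171517.
Multiplying €536,614 by the price-level factor gives the future nominal sum.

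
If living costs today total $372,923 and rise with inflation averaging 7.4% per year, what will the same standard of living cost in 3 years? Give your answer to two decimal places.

$461,989.40

Cumulative price-level factor: (1+7.4%)^3 = 1.238833224.
Multiplying $372,923 by the price-level factor gives the future nominal sum.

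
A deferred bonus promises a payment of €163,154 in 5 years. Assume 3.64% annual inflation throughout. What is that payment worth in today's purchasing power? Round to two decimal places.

€136,445.97

Price-level factor over 5 years: (1 + 3.64%)^5 ≈ 1.1957407269.
Purchasing power today: €163,154 divided by that factor.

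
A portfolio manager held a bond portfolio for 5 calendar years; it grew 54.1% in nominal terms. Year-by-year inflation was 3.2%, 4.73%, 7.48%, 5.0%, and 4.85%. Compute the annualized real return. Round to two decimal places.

Cumulative inflation factor: 1.032 × 1.0473 × 1.0748 × 1.050 × 1.0485 ≈ 1.27890.
Nominal growth factor: 1.54100. Real growth factor = 1.54100 / 1.27890 ≈ 1.20494.
Annualized: 1.20494^(1/5) − 1 ≈ 0.03799.

3.80%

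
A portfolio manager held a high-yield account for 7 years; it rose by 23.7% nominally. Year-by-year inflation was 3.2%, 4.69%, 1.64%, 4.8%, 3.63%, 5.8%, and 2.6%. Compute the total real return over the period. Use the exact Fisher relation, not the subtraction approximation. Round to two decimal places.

Cumulative inflation factor: 1.032 × 1.0469 × 1.0164 × 1.048 × 1.0363 × 1.058 × 1.026 ≈ 1.29458.
Nominal growth factor: 1.23700. Real growth factor = 1.23700 / 1.29458 ≈ 0.95552.
Total real return ≈ -4.4479%.

-4.45%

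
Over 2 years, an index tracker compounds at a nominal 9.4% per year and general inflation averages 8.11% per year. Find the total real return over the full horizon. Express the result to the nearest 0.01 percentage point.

The annual real rate is (1+9.4%)/(1+8.11%) − 1 = 1.1932%.
Compounded over 2 years: (1 + 0.011932)^2 − 1 ≈ 0.02401.

2.40%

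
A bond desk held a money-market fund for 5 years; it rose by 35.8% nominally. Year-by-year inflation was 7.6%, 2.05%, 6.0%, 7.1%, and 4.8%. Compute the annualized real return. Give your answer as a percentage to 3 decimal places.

Cumulative inflation factor: 1.076 × 1.0205 × 1.060 × 1.071 × 1.048 ≈ 1.30642.
Nominal growth factor: 1.35800. Real growth factor = 1.35800 / 1.30642 ≈ 1.03948.
Annualized: 1.03948^(1/5) − 1 ≈ 0.00777.

0.777%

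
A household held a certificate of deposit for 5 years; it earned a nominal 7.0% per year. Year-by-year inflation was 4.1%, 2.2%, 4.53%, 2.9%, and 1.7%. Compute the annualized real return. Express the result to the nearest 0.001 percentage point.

Cumulative inflation factor: 1.041 × 1.022 × 1.0453 × 1.029 × 1.017 ≈ 1.16380.
Nominal growth factor: 1.40255. Real growth factor = 1.40255 / 1.16380 ≈ 1.20515.
Annualized: 1.20515^(1/5) − 1 ≈ 0.03803.

3.803%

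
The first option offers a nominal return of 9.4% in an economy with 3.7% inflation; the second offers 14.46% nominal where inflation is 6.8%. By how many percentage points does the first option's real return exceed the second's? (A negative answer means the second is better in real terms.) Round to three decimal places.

The first option real return: 1.094/1.037 − 1 = 5.4966%.
The second real return: 1.1446/1.068 − 1 = 7.1723%.
Difference: 5.4966 − 7.1723 = -1.6757 pp.

-1.676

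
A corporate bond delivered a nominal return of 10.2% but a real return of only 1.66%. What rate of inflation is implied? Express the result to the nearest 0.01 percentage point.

8.40%

From (1+r_nom) = (1+r_real)(1+π), we get 1+π = (1 + 10.2%)/(1 + 1.66%) = 1.102/1.0166 ≈ 1.08401.
So π ≈ 8.4006%.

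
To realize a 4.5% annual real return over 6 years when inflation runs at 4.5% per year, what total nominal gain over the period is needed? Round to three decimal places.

Required annual nominal rate: (1+4.5%)(1+4.5%) − 1 = 9.2025%.
Cumulative over 6 years: (1 + 0.092025)^6 − 1 ≈ 0.69588.

69.588%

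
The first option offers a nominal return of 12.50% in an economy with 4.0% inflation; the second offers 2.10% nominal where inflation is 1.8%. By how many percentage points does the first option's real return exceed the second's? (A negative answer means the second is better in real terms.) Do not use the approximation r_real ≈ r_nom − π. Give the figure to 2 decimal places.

The first option real return: 1.1250/1.040 − 1 = 8.173%.
The second real return: 1.0210/1.018 − 1 = 0.295%.
Difference: 8.173 − 0.295 = 7.878 pp.

7.88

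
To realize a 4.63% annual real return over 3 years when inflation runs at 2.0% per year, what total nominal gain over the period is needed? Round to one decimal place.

Required annual nominal rate: (1+4.63%)(1+2.0%) − 1 = 6.7226%.
Cumulative over 3 years: (1 + 0.067226)^3 − 1 ≈ 0.21554.

21.6%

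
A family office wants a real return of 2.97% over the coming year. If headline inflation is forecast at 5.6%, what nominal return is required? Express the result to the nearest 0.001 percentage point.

8.736%

By the Fisher equation, 1 + r_nom = (1 + 2.97%)(1 + 5.6%) = 1.0297 × 1.056 = 1.0873632.
So r_nom = 8.73632%.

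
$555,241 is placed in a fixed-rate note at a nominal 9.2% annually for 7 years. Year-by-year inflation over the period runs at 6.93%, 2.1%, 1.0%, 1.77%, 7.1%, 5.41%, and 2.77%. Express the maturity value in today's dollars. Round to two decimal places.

$789,652.29

Nominal value at maturity: $555,241 × (1 + 9.2%)^7 ≈ $1,028,110.98.
Price-level factor over 7 years: 1.0693 × 1.021 × 1.010 × 1.0177 × 1.071 × 1.0541 × 1.0277 ≈ 1.3019793552.
Dividing the nominal maturity value by the price-level factor gives the value in today's money.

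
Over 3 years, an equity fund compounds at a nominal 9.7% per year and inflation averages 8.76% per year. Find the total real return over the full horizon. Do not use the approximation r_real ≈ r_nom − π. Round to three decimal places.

The annual real rate is (1+9.7%)/(1+8.76%) − 1 = 0.8643%.
Compounded over 3 years: (1 + 0.008643)^3 − 1 ≈ 0.02615.

2.615%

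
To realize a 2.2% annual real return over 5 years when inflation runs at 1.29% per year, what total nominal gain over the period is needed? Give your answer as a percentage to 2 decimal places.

Required annual nominal rate: (1+2.2%)(1+1.29%) − 1 = 3.51838%.
Cumulative over 5 years: (1 + 0.0351838)^5 − 1 ≈ 0.18874.

18.87%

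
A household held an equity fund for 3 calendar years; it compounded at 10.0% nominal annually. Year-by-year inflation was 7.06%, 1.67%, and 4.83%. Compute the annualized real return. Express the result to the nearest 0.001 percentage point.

5.267%

Cumulative inflation factor: 1.0706 × 1.0167 × 1.0483 ≈ 1.14105.
Nominal growth factor: 1.33100. Real growth factor = 1.33100 / 1.14105 ≈ 1.16647.
Annualized: 1.16647^(1/3) − 1 ≈ 0.05267.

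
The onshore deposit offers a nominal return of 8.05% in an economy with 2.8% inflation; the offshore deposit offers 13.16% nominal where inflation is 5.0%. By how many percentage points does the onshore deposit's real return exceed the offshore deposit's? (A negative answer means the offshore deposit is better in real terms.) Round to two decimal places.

-2.66

The onshore deposit real return: 1.0805/1.028 − 1 = 5.107%.
The offshore deposit real return: 1.1316/1.050 − 1 = 7.771%.
Difference: 5.107 − 7.771 = -2.664 pp.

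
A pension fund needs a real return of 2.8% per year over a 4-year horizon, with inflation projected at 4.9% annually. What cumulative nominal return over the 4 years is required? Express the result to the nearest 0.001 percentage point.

35.230%

Required annual nominal rate: (1+2.8%)(1+4.9%) − 1 = 7.8372%.
Cumulative over 4 years: (1 + 0.078372)^4 − 1 ≈ 0.35230.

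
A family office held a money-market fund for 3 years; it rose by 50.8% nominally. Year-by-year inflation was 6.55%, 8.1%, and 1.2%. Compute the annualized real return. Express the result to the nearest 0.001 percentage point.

8.963%

Cumulative inflation factor: 1.0655 × 1.081 × 1.012 ≈ 1.16563.
Nominal growth factor: 1.50800. Real growth factor = 1.50800 / 1.16563 ≈ 1.29372.
Annualized: 1.29372^(1/3) − 1 ≈ 0.08963.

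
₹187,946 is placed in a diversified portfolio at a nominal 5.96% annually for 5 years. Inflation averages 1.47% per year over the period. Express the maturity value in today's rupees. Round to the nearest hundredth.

₹233,375.11

Nominal value at maturity: ₹187,946 × (1 + 5.96%)^5 ≈ ₹251,039.95.
Price-level factor over 5 years: (1 + 1.47%)^5 ≈ 1.0756928994.
The maturity value deflated by that factor is the answer in today's purchasing power.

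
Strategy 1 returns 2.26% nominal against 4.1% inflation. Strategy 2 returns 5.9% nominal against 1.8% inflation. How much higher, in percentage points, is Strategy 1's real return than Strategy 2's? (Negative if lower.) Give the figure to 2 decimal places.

-5.80

Strategy 1 real return: 1.0226/1.041 − 1 = -1.768%.
Strategy 2 real return: 1.059/1.018 − 1 = 4.028%.
Difference: -1.768 − 4.028 = -5.796 pp.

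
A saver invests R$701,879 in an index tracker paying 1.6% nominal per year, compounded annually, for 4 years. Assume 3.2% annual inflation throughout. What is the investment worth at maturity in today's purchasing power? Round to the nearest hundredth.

R$659,353.46

Nominal value at maturity: R$701,879 × (1 + 1.6%)^4 ≈ R$747,888.89.
Price-level factor over 4 years: (1 + 3.2%)^4 ≈ 1.1342761206.
The maturity value deflated by that factor is the answer in today's purchasing power.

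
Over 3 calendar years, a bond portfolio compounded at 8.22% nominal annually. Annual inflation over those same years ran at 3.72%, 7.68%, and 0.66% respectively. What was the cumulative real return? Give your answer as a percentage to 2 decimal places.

Cumulative inflation factor: 1.0372 × 1.0768 × 1.0066 ≈ 1.12423.
Nominal growth factor: 1.26743. Real growth factor = 1.26743 / 1.12423 ≈ 1.12737.
Total real return ≈ 12.7374%.

12.74%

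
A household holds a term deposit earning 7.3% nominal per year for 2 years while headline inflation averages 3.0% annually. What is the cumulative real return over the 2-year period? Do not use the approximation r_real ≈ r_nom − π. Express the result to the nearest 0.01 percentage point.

8.52%

The annual real rate is (1+7.3%)/(1+3.0%) − 1 = 4.1748%.
Compounded over 2 years: (1 + 0.041748)^2 − 1 ≈ 0.08524.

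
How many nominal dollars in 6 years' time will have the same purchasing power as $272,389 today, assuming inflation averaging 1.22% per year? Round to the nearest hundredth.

$292,945.99

Cumulative price-level factor: (1+1.22%)^6 ≈ 1.0754692509.
The nominal amount required is $272,389 scaled up by that factor.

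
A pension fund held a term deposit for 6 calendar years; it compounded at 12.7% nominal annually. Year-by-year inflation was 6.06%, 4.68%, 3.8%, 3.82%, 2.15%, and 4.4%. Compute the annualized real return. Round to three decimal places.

8.214%

Cumulative inflation factor: 1.0606 × 1.0468 × 1.038 × 1.0382 × 1.0215 × 1.044 ≈ 1.27595.
Nominal growth factor: 2.04901. Real growth factor = 2.04901 / 1.27595 ≈ 1.60587.
Annualized: 1.60587^(1/6) − 1 ≈ 0.08214.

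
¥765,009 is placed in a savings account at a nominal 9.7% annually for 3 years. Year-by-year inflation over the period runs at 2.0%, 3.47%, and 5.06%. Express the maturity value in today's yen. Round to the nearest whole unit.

Nominal value at maturity: ¥765,009 × (1 + 9.7%)^3 ≈ ¥1,009,919.
Price-level factor over 3 years: 1.020 × 1.0347 × 1.0506 = 1.1087969364.
The maturity value deflated by that factor is the answer in today's purchasing power.

¥910,824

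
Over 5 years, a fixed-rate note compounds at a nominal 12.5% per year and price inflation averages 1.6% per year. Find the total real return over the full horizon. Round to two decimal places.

The annual real rate is (1+12.5%)/(1+1.6%) − 1 = 10.7283%.
Compounded over 5 years: (1 + 0.107283)^5 − 1 ≈ 0.66454.

66.45%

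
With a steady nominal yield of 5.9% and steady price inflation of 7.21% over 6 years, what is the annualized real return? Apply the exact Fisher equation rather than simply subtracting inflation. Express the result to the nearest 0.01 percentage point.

With constant rates the annual real return is the same each year: (1+5.9%)/(1+7.21%) − 1 = -0.01222.

-1.22%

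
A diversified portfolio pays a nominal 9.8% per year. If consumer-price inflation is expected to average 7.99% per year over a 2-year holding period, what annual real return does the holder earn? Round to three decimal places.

With constant rates the annual real return is the same each year: (1+9.8%)/(1+7.99%) − 1 = 0.01676.

1.676%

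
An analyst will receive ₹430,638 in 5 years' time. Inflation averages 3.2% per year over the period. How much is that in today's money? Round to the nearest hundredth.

Price-level factor over 5 years: (1 + 3.2%)^5 ≈ 1.1705729564.
Purchasing power today: ₹430,638 divided by that factor.

₹367,886.51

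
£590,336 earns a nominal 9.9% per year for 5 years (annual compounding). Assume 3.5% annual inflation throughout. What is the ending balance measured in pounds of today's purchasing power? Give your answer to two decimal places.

Nominal value at maturity: £590,336 × (1 + 9.9%)^5 ≈ £946,428.33.
Price-level factor over 5 years: (1 + 3.5%)^5 ≈ 1.1876863056.
The maturity value deflated by that factor is the answer in today's purchasing power.

£796,867.26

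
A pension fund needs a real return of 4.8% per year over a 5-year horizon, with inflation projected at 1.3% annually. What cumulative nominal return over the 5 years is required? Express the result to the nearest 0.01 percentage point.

34.85%

Required annual nominal rate: (1+4.8%)(1+1.3%) − 1 = 6.1624%.
Cumulative over 5 years: (1 + 0.061624)^5 − 1 ≈ 0.34851.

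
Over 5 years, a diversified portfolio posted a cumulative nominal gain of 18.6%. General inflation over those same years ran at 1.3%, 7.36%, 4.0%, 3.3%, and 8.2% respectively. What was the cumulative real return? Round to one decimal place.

-6.2%

Cumulative inflation factor: 1.013 × 1.0736 × 1.040 × 1.033 × 1.082 ≈ 1.26419.
Nominal growth factor: 1.18600. Real growth factor = 1.18600 / 1.26419 ≈ 0.93815.
Total real return ≈ -6.1851%.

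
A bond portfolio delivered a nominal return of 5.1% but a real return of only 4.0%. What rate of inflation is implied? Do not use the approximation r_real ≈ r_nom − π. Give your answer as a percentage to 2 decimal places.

From (1+r_nom) = (1+r_real)(1+π), we get 1+π = (1 + 5.1%)/(1 + 4.0%) = 1.051/1.040 ≈ 1.01058.
So π ≈ 1.0577%.

1.06%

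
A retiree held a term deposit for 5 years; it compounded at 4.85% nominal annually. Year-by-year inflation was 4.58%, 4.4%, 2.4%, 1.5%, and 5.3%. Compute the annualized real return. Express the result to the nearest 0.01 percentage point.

Cumulative inflation factor: 1.0458 × 1.044 × 1.024 × 1.015 × 1.053 ≈ 1.19493.
Nominal growth factor: 1.26719. Real growth factor = 1.26719 / 1.19493 ≈ 1.06047.
Annualized: 1.06047^(1/5) − 1 ≈ 0.01181.

1.18%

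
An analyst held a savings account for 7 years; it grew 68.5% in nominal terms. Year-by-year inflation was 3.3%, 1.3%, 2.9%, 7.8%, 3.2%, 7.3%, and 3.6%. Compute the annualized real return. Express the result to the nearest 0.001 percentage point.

Cumulative inflation factor: 1.033 × 1.013 × 1.029 × 1.078 × 1.032 × 1.073 × 1.036 ≈ 1.33163.
Nominal growth factor: 1.68500. Real growth factor = 1.68500 / 1.33163 ≈ 1.26537.
Annualized: 1.26537^(1/7) − 1 ≈ 0.03419.

3.419%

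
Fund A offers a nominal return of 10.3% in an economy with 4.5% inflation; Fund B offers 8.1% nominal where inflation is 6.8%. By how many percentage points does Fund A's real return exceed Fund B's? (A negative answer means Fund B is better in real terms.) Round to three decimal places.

Fund A real return: 1.103/1.045 − 1 = 5.5502%.
Fund B real return: 1.081/1.068 − 1 = 1.2172%.
Difference: 5.5502 − 1.2172 = 4.3330 pp.

4.333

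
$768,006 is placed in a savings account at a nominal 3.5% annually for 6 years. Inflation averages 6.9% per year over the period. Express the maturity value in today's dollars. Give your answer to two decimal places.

$632,616.45

Nominal value at maturity: $768,006 × (1 + 3.5%)^6 ≈ $944,075.47.
Price-level factor over 6 years: (1 + 6.9%)^6 ≈ 1.4923346789.
Dividing the nominal maturity value by the price-level factor gives the value in today's money.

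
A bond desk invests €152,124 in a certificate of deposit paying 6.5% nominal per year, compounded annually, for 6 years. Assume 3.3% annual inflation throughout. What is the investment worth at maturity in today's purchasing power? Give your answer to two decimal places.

€182,681.03

Nominal value at maturity: €152,124 × (1 + 6.5%)^6 ≈ €221,970.56.
Price-level factor over 6 years: (1 + 3.3%)^6 ≈ 1.2150717649.
The maturity value deflated by that factor is the answer in today's purchasing power.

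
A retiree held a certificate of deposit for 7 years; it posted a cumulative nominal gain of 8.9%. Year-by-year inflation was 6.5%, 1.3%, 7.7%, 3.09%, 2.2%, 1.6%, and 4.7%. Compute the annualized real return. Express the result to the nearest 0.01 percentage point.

-2.52%

Cumulative inflation factor: 1.065 × 1.013 × 1.077 × 1.0309 × 1.022 × 1.016 × 1.047 ≈ 1.30221.
Nominal growth factor: 1.08900. Real growth factor = 1.08900 / 1.30221 ≈ 0.83627.
Annualized: 0.83627^(1/7) − 1 ≈ -0.02522.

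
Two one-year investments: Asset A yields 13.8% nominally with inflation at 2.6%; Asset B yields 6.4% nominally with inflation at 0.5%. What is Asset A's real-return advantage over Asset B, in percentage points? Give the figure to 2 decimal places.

Asset A real return: 1.138/1.026 − 1 = 10.916%.
Asset B real return: 1.064/1.005 − 1 = 5.871%.
Difference: 10.916 − 5.871 = 5.045 pp.

5.05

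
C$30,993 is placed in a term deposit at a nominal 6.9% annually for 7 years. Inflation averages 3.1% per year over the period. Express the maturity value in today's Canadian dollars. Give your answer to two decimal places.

C$39,929.78

Nominal value at maturity: C$30,993 × (1 + 6.9%)^7 ≈ C$49,443.31.
Price-level factor over 7 years: (1 + 3.1%)^7 ≈ 1.2382566157.
The maturity value deflated by that factor is the answer in today's purchasing power.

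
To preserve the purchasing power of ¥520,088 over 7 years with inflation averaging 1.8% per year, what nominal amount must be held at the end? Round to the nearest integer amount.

¥589,266

Cumulative price-level factor: (1+1.8%)^7 ≈ 1.1330118341.
Multiplying ¥520,088 by the price-level factor gives the future nominal sum.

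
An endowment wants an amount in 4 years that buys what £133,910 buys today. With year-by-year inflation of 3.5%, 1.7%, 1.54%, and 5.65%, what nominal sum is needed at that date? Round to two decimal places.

£151,210.16

Cumulative price-level factor: 1.035 × 1.017 × 1.0154 × 1.0565 ≈ 1.1291924434.
Multiplying £133,910 by the price-level factor gives the future nominal sum.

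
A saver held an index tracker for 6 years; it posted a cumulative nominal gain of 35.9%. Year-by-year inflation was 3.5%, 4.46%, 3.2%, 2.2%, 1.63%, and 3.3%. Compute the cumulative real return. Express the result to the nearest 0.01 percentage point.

Cumulative inflation factor: 1.035 × 1.0446 × 1.032 × 1.022 × 1.0163 × 1.033 ≈ 1.19714.
Nominal growth factor: 1.35900. Real growth factor = 1.35900 / 1.19714 ≈ 1.13521.
Total real return ≈ 13.5210%.

13.52%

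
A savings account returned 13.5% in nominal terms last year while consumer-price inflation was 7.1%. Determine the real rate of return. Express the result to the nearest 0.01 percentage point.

Real return via the Fisher equation: (1 + 13.5%)/(1 + 7.1%) − 1 = 1.135/1.071 − 1 ≈ 0.05976.

5.98%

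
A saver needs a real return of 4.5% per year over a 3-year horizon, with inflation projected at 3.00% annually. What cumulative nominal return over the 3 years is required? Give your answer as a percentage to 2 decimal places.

24.70%

Required annual nominal rate: (1+4.5%)(1+3.00%) − 1 = 7.635%.
Cumulative over 3 years: (1 + 0.07635)^3 − 1 ≈ 0.24698.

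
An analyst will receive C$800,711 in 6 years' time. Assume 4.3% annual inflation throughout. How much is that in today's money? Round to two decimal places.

Price-level factor over 6 years: (1 + 4.3%)^6 ≈ 1.2873773104.
Purchasing power today: C$800,711 divided by that factor.

C$621,970.73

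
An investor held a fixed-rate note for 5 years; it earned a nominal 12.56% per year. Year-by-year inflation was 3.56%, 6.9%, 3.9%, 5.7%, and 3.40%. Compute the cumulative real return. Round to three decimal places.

Cumulative inflation factor: 1.0356 × 1.069 × 1.039 × 1.057 × 1.0340 ≈ 1.25713.
Nominal growth factor: 1.80684. Real growth factor = 1.80684 / 1.25713 ≈ 1.43727.
Total real return ≈ 43.7274%.

43.727%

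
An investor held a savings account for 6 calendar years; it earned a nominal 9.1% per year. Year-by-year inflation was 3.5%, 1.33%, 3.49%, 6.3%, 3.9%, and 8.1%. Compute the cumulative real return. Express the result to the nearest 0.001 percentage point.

30.136%

Cumulative inflation factor: 1.035 × 1.0133 × 1.0349 × 1.063 × 1.039 × 1.081 ≈ 1.29584.
Nominal growth factor: 1.68635. Real growth factor = 1.68635 / 1.29584 ≈ 1.30136.
Total real return ≈ 30.1359%.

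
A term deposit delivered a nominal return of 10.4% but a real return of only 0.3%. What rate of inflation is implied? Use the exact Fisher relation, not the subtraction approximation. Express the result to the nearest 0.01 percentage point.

10.07%

From (1+r_nom) = (1+r_real)(1+π), we get 1+π = (1 + 10.4%)/(1 + 0.3%) = 1.104/1.003 ≈ 1.10070.
So π ≈ 10.0698%.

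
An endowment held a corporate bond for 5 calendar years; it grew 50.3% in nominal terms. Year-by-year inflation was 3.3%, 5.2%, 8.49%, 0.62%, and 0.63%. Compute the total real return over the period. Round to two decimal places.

25.90%

Cumulative inflation factor: 1.033 × 1.052 × 1.0849 × 1.0062 × 1.0063 ≈ 1.19376.
Nominal growth factor: 1.50300. Real growth factor = 1.50300 / 1.19376 ≈ 1.25905.
Total real return ≈ 25.9045%.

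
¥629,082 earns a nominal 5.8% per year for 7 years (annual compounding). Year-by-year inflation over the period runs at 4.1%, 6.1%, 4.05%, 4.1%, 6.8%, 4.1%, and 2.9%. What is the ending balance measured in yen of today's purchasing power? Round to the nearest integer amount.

Nominal value at maturity: ¥629,082 × (1 + 5.8%)^7 ≈ ¥933,484.
Price-level factor over 7 years: 1.041 × 1.061 × 1.0405 × 1.041 × 1.068 × 1.041 × 1.029 ≈ 1.3686622361.
Dividing the nominal maturity value by the price-level factor gives the value in today's money.

¥682,041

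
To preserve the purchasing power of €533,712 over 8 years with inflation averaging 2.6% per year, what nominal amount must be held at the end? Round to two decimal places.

Cumulative price-level factor: (1+2.6%)^8 ≈ 1.2279449184.
The nominal amount required is €533,712 scaled up by that factor.

€655,368.94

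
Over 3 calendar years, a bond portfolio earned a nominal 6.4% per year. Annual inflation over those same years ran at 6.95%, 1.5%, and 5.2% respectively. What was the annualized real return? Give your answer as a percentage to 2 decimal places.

1.79%

Cumulative inflation factor: 1.0695 × 1.015 × 1.052 ≈ 1.14199.
Nominal growth factor: 1.20455. Real growth factor = 1.20455 / 1.14199 ≈ 1.05478.
Annualized: 1.05478^(1/3) − 1 ≈ 0.01794.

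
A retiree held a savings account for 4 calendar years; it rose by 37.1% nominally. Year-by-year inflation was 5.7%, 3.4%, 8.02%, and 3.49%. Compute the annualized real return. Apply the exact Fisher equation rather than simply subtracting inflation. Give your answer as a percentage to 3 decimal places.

Cumulative inflation factor: 1.057 × 1.034 × 1.0802 × 1.0349 ≈ 1.22179.
Nominal growth factor: 1.37100. Real growth factor = 1.37100 / 1.22179 ≈ 1.12212.
Annualized: 1.12212^(1/4) − 1 ≈ 0.02922.

2.922%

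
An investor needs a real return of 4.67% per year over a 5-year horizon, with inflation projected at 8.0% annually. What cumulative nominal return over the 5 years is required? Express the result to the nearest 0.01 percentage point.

84.60%

Required annual nominal rate: (1+4.67%)(1+8.0%) − 1 = 13.0436%.
Cumulative over 5 years: (1 + 0.130436)^5 − 1 ≈ 0.84599.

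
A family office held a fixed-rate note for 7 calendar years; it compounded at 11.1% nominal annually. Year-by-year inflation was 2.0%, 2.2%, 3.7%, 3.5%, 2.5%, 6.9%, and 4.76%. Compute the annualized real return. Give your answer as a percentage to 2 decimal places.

7.20%

Cumulative inflation factor: 1.020 × 1.022 × 1.037 × 1.035 × 1.025 × 1.069 × 1.0476 ≈ 1.28430.
Nominal growth factor: 2.08929. Real growth factor = 2.08929 / 1.28430 ≈ 1.62679.
Annualized: 1.62679^(1/7) − 1 ≈ 0.07199.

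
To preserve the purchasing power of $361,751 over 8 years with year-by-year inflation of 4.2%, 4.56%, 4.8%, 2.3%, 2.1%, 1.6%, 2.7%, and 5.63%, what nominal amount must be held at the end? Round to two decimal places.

$475,507.23

Cumulative price-level factor: 1.042 × 1.0456 × 1.048 × 1.023 × 1.021 × 1.016 × 1.027 × 1.0563 ≈ 1.3144600260.
The nominal amount required is $361,751 scaled up by that factor.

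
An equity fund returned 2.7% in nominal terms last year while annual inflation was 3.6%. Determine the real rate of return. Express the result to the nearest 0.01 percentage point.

Real return via the Fisher equation: (1 + 2.7%)/(1 + 3.6%) − 1 = 1.027/1.036 − 1 ≈ -0.00869.

-0.87%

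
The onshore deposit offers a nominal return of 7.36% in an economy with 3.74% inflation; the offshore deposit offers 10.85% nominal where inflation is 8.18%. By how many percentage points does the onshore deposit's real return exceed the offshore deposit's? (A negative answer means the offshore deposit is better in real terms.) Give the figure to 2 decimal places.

1.02

The onshore deposit real return: 1.0736/1.0374 − 1 = 3.489%.
The offshore deposit real return: 1.1085/1.0818 − 1 = 2.468%.
Difference: 3.489 − 2.468 = 1.021 pp.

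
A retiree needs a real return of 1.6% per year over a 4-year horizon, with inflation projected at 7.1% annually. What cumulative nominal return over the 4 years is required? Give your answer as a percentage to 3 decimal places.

40.195%

Required annual nominal rate: (1+1.6%)(1+7.1%) − 1 = 8.8136%.
Cumulative over 4 years: (1 + 0.088136)^4 − 1 ≈ 0.40195.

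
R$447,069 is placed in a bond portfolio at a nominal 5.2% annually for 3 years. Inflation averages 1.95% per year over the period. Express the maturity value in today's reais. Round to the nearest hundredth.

R$491,201.95

Nominal value at maturity: R$447,069 × (1 + 5.2%)^3 ≈ R$520,501.25.
Price-level factor over 3 years: (1 + 1.95%)^3 ≈ 1.0596481649.
Dividing the nominal maturity value by the price-level factor gives the value in today's money.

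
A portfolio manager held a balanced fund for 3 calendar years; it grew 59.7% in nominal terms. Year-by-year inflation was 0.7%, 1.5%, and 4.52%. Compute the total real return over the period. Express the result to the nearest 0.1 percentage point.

Cumulative inflation factor: 1.007 × 1.015 × 1.0452 ≈ 1.06830.
Nominal growth factor: 1.59700. Real growth factor = 1.59700 / 1.06830 ≈ 1.49489.
Total real return ≈ 49.4893%.

49.5%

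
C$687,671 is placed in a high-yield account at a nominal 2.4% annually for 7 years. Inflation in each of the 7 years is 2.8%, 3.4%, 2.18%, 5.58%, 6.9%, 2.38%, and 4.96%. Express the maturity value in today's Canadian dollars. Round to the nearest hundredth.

C$616,314.73

Nominal value at maturity: C$687,671 × (1 + 2.4%)^7 ≈ C$811,858.62.
Price-level factor over 7 years: 1.028 × 1.034 × 1.0218 × 1.0558 × 1.069 × 1.0238 × 1.0496 ≈ 1.3172792836.
Dividing the nominal maturity value by the price-level factor gives the value in today's money.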